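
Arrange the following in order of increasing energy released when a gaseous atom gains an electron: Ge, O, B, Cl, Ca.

EA tends to increase across a period and decrease down a group, though the pattern is less regular than for IE or radius.
Here both period and group differ, so the two effects have to be weighed against each other.
B > Ca: both effects reinforce here, so B is clearly the higher of the two.
Ge > B: period and group pull opposite ways; the across-period shift dominates (119 vs 27 kJ/mol).
O > Ge: both effects reinforce here, so O is clearly the higher of the two.
Cl > O: the two effects oppose for this pair; the across-period effect wins (349 vs 141 kJ/mol).
Approximate values (kJ/mol): B 27, O 141, Cl 349, Ca 2, Ge 119.
So from lowest to highest: Ca < B < Ge < O < Cl.

Ca < B < Ge < O < Cl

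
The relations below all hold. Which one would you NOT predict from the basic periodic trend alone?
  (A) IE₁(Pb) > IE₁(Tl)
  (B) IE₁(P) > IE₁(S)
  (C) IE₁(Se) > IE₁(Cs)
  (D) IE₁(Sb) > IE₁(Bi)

(B)

The general trend: first ionization energy increases across a period and decreases down a group.
(A) Pb (period 6, group 14) vs Tl (period 6, group 13): the stated order agrees with the simple trend.
(B) P (period 3, group 15) vs S (period 3, group 16): the stated order contradicts the simple trend.
(C) Se (period 4, group 16) vs Cs (period 6, group 1): the stated order agrees with the simple trend.
(D) Sb (period 5, group 15) vs Bi (period 6, group 15): the stated order agrees with the simple trend.
The exception is (B): S (3p⁴) ionizes more easily than half-filled P (3p³) because the paired 3p electron in S is pushed out by e⁻–e⁻ repulsion.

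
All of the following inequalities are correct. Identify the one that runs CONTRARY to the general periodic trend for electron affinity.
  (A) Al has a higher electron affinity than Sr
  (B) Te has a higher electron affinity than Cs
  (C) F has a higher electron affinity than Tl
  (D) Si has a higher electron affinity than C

The general trend: electron affinity increases across a period and decreases down a group.
(A) Al (period 3, group 13) vs Sr (period 5, group 2): the stated order agrees with the simple trend.
(B) Te (period 5, group 16) vs Cs (period 6, group 1): the stated order agrees with the simple trend.
(C) F (period 2, group 17) vs Tl (period 6, group 13): the stated order agrees with the simple trend.
(D) Si (period 3, group 14) vs C (period 2, group 14): the stated order contradicts the simple trend.
The exception is (D): Si's larger, more diffuse 3p orbitals accept an added electron slightly more readily than C's compact 2p.

(D)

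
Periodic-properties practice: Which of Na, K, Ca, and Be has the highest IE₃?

The third ionization energy removes an electron from the +2 ion. For each element: Na²⁺ is already 1 electron into the core; K²⁺ is already 1 electron into the core; Ca²⁺ is the bare [Ar] core; Be²⁺ is the bare [He] core.
All of these are removing an electron from a noble-gas core or deeper; the smaller core (lower principal quantum number) is held far more tightly, and within a period the higher nuclear charge binds the same core more tightly.
Tabulated IE_3 (kJ/mol): Na 6910, K 4420, Ca 4912, Be 14849.
Putting it together, IE_3: K < Ca < Na < Be.

Be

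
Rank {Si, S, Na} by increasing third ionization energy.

IE_3 is the cost of taking one more electron from the +2 cation: Si²⁺ still has 2 valence electrons; S²⁺ still has 4 valence electrons; Na²⁺ is already 1 electron into the core.
Pulling an electron out of a noble-gas core costs far more than removing a remaining valence electron, so Na sits at the high end of IE_3.
Valence configurations: Si²⁺ [Ne]3s², S²⁺ [Ne]3s²3p².
The numbers (kJ/mol): Si 3232, S 3357, Na 6910.
Putting it together, IE_3: Si < S < Na.

Si, S, Na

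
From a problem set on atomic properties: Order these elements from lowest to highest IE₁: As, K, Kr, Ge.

K < Ge < As < Kr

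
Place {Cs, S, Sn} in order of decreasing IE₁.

S > Sn > Cs

Across a period the outer electron is held more tightly (higher IE₁); down a group it sits in a higher shell, more shielded, and comes off more easily.
Neither a single period nor a single group — weigh both effects.
Sn > Cs: both effects reinforce here, so Sn is clearly the higher of the two.
S > Sn: both effects reinforce here, so S is clearly the higher of the two.
Approximate values (kJ/mol): S 1000, Sn 709, Cs 376.
So from highest to lowest: S > Sn > Cs.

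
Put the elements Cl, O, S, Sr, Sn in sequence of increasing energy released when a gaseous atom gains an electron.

EA tends to increase across a period and decrease down a group, though the pattern is less regular than for IE or radius.
Here both period and group differ, so the two effects have to be weighed against each other.
Sn > Sr: Sn lies to the right of Sr in period 5, so the across-period effect alone puts Sn higher.
O > Sn: both effects reinforce here, so O is clearly the higher of the two.
S > O: this pair runs against the simple trend — see the exception note.
Cl > S: Cl lies to the right of S in period 3, so the across-period effect alone puts Cl higher.
Note the exception: S has a higher electron affinity than O, contrary to the simple trend — the compact 2p subshell of O repels the added electron more than S's larger 3p does.
Tabulated electron affinity (kJ/mol): O 141, S 200, Cl 349, Sr 5, Sn 107.
So from lowest to highest: Sr < Sn < O < S < Cl.

Sr < Sn < O < S < Cl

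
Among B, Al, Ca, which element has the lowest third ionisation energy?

Al

After 2 electrons have been removed, what remains? B²⁺ still has 1 valence electron; Al²⁺ still has 1 valence electron; Ca²⁺ is the bare [Ar] core.
Breaking into a closed-shell core is much more expensive than removing a leftover valence electron — Ca has the largest IE_3 here.
Valence configurations: B²⁺ [He]2s¹, Al²⁺ [Ne]3s¹.
Approximate IE_3 values (kJ/mol): B 3660, Al 2745, Ca 4912.
Overall IE_3 order: Al < B < Ca.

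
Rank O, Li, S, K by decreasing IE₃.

The third ionization energy removes an electron from the +2 ion. For each element: O²⁺ still has 4 valence electrons; Li²⁺ is already 1 electron into the core; S²⁺ still has 4 valence electrons; K²⁺ is already 1 electron into the core.
Usually core removal costs more than valence removal, but here the competition is close: a tightly held n=2 valence electron can cost more to remove than an n=3 core electron, so the actual values have to decide it.
Valence configurations: O²⁺ [He]2s²2p², S²⁺ [Ne]3s²3p².
The numbers (kJ/mol): O 5300, Li 11815, S 3357, K 4420.
Overall IE_3 order: S < K < O < Li.

Li > O > K > S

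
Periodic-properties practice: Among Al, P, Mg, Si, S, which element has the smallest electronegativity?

Mg

Mg is in period 3, group 2; Al is in period 3, group 13; Si is in period 3, group 14; P is in period 3, group 15; S is in period 3, group 16.
Electronegativity increases across a period and decreases down a group, tracking effective nuclear charge and atomic size.
All lie in period 3, so electronegativity increases left to right.
The smallest electronegativity among these belongs to Mg.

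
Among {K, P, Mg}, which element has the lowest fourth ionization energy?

P

The fourth ionization energy removes an electron from the +3 ion. For each element: K³⁺ is already 2 electrons into the core; P³⁺ still has 2 valence electrons; Mg³⁺ is already 1 electron into the core.
Core electrons are held far more tightly than valence electrons, so K and Mg top the IE_4 order.
Approximate IE_4 values (kJ/mol): K 5877, P 4964, Mg 10543.
Overall IE_4 order: P < K < Mg.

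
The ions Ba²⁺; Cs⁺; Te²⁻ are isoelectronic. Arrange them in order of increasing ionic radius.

Ba²⁺, Cs⁺, Te²⁻

All of these have 54 electrons, so size is governed by nuclear charge alone: the more protons, the stronger the pull on the same electron cloud, and the smaller the ion.
Nuclear charges: Ba²⁺ (Z=56), Cs⁺ (Z=55), Te²⁻ (Z=52).
Smallest to largest: Ba²⁺ < Cs⁺ < Te²⁻.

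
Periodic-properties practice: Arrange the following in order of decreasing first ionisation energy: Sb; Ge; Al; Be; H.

H, Be, Sb, Ge, Al

H is in period 1, group 1; Be is in period 2, group 2; Al is in period 3, group 13; Ge is in period 4, group 14; Sb is in period 5, group 15.
Across a period the outer electron is held more tightly (higher IE₁); down a group it sits in a higher shell, more shielded, and comes off more easily.
These sit on a diagonal, where the across-period and down-group effects partly cancel.
Ge > Al: period and group pull opposite ways; the across-period shift dominates (762 vs 578 kJ/mol).
Sb > Ge: period and group pull opposite ways; the across-period shift dominates (831 vs 762 kJ/mol).
Be > Sb: period and group pull opposite ways; the down-group shift dominates (900 vs 831 kJ/mol).
H > Be: the two effects oppose for this pair; the down-group effect wins (1312 vs 900 kJ/mol).
For reference (kJ/mol): H 1312, Be 900, Al 578, Ge 762, Sb 831.
So from highest to lowest: H > Be > Sb > Ge > Al.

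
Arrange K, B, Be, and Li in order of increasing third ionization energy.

B < K < Li < Be

The third ionization energy removes an electron from the +2 ion. For each element: K²⁺ is already 1 electron into the core; B²⁺ still has 1 valence electron; Be²⁺ is the bare [He] core; Li²⁺ is already 1 electron into the core.
Breaking into a closed-shell core is much more expensive than removing a leftover valence electron — K, Li and Be have the largest IE_3 here.
The numbers (kJ/mol): K 4420, B 3660, Be 14849, Li 11815.
Putting it together, IE_3: B < K < Li < Be.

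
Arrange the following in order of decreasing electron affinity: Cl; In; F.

Cl > F > In

Electron affinity generally becomes more exothermic across a period toward the halogens and less exothermic down a group.
Here both period and group differ, so the two effects have to be weighed against each other.
F > In: both effects reinforce here, so F is clearly the higher of the two.
Cl > F: this pair runs against the simple trend — see the exception note.
Note the exception: Cl has a higher electron affinity than F, contrary to the simple trend — F's small 2p subshell makes the incoming electron feel strong e⁻–e⁻ repulsion, so Cl actually releases more energy on gaining an electron.
For reference (kJ/mol): F 328, Cl 349, In 29.
So from highest to lowest: Cl > F > In.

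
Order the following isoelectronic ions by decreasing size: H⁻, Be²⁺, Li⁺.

H⁻ > Li⁺ > Be²⁺

All of these have 2 electrons, so size is governed by nuclear charge alone: the more protons, the stronger the pull on the same electron cloud, and the smaller the ion.
Nuclear charges: Be²⁺ (Z=4), Li⁺ (Z=3), H⁻ (Z=1).
Largest to smallest: H⁻ > Li⁺ > Be²⁺.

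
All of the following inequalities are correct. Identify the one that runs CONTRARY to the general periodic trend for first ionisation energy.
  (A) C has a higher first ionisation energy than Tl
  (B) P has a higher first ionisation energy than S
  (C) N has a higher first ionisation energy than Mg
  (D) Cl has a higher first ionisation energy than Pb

(B)

The general trend: first ionisation energy increases across a period and decreases down a group.
(A) C (period 2, group 14) vs Tl (period 6, group 13): the stated order agrees with the simple trend.
(B) P (period 3, group 15) vs S (period 3, group 16): the stated order contradicts the simple trend.
(C) N (period 2, group 15) vs Mg (period 3, group 2): the stated order agrees with the simple trend.
(D) Cl (period 3, group 17) vs Pb (period 6, group 14): the stated order agrees with the simple trend.
The exception is (B): S (3p⁴) ionizes more easily than half-filled P (3p³) because the paired 3p electron in S is pushed out by e⁻–e⁻ repulsion.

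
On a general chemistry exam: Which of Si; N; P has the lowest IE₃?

Consider each +2 ion: Si²⁺ still has 2 valence electrons; N²⁺ still has 3 valence electrons; P²⁺ still has 3 valence electrons.
All are still removing valence electrons, so compare the +2 ions as you would atoms: IE_3 generally rises across a period (higher Z_eff) and falls down a group (larger shell), subject to the usual subshell exceptions.
Valence configurations: Si²⁺ [Ne]3s², N²⁺ [He]2s²2p¹, P²⁺ [Ne]3s²3p¹.
P²⁺ loses a lone 3p electron whereas Si²⁺ must break into a filled 3s² pair, so IE_3(Si) > IE_3(P) even though P has the higher nuclear charge.
Approximate IE_3 values (kJ/mol): Si 3232, N 4578, P 2914.
Putting it together, IE_3: P < Si < N.

P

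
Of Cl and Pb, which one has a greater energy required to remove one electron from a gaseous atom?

Cl is in period 3, group 17; Pb is in period 6, group 14.
First ionization energy rises across a period (greater Z_eff holds electrons more tightly) and falls down a group (valence electrons are farther from the nucleus).
Here both period and group differ, so the two effects have to be weighed against each other.
Cl > Pb: both effects reinforce here, so Cl is clearly the higher of the two.
Approximate values (kJ/mol): Cl 1251, Pb 716.
So Cl has the greater energy required to remove one electron from a gaseous atom (Cl > Pb).

Cl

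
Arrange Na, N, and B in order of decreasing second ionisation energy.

Na, N, B

After 1 electron has been removed, what remains? Na⁺ is the bare [Ne] core; N⁺ still has 4 valence electrons; B⁺ still has 2 valence electrons.
Breaking into a closed-shell core is much more expensive than removing a leftover valence electron — Na has the largest IE_2 here.
Valence configurations: N⁺ [He]2s²2p², B⁺ [He]2s².
Tabulated IE_2 (kJ/mol): Na 4562, N 2856, B 2427.
So the second ionization energies run B < N < Na.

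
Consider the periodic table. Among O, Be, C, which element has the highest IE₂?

After 1 electron has been removed, what remains? O⁺ still has 5 valence electrons; Be⁺ still has 1 valence electron; C⁺ still has 3 valence electrons.
All are still removing valence electrons, so compare the +1 ions as you would atoms: IE_2 generally rises across a period (higher Z_eff) and falls down a group (larger shell), subject to the usual subshell exceptions.
Valence configurations: O⁺ [He]2s²2p³, Be⁺ [He]2s¹, C⁺ [He]2s²2p¹.
Tabulated IE_2 (kJ/mol): O 3388, Be 1757, C 2353.
Overall IE_2 order: Be < C < O.

O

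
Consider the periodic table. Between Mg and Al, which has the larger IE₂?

IE_2 is the cost of taking one more electron from the +1 cation: Mg⁺ still has 1 valence electron; Al⁺ still has 2 valence electrons.
All are still removing valence electrons, so compare the +1 ions as you would atoms: IE_2 generally rises across a period (higher Z_eff) and falls down a group (larger shell), subject to the usual subshell exceptions.
Valence configurations: Mg⁺ [Ne]3s¹, Al⁺ [Ne]3s².
The numbers (kJ/mol): Mg 1451, Al 1817.
Hence IE_2: Mg < Al.

Al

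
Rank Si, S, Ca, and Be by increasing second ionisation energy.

Ca < Si < Be < S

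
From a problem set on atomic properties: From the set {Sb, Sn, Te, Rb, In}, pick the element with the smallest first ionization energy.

Rb

Removing the outermost electron gets harder across a period and easier down a group.
All lie in period 5, so first ionization energy increases left to right.
The smallest first ionization energy among these belongs to Rb.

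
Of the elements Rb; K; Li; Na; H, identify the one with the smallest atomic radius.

H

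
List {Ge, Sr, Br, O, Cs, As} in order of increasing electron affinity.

Sr < Cs < As < Ge < O < Br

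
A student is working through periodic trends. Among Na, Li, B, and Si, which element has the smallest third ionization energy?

Consider each +2 ion: Na²⁺ is already 1 electron into the core; Li²⁺ is already 1 electron into the core; B²⁺ still has 1 valence electron; Si²⁺ still has 2 valence electrons.
Breaking into a closed-shell core is much more expensive than removing a leftover valence electron — Na and Li have the largest IE_3 here.
Valence configurations: B²⁺ [He]2s¹, Si²⁺ [Ne]3s².
Approximate IE_3 values (kJ/mol): Na 6910, Li 11815, B 3660, Si 3232.
Overall IE_3 order: Si < B < Na < Li.

Si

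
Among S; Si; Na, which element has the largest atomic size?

Na is in period 3, group 1; Si is in period 3, group 14; S is in period 3, group 16.
Radius decreases left→right (rising Z_eff, same n) and increases top→bottom (higher n).
All lie in period 3, so atomic radius increases right to left.
The largest atomic size among these belongs to Na.

Na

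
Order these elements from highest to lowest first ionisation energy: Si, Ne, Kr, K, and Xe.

Ne > Kr > Xe > Si > K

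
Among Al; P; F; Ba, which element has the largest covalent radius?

Ba

F is in period 2, group 17; Al is in period 3, group 13; P is in period 3, group 15; Ba is in period 6, group 2.
Atomic radius shrinks across a period as nuclear charge pulls the same shell inward, and grows down a group as new shells are added.
These span different periods and groups, so the two trends combine.
P > F: both effects reinforce here, so P is clearly the larger of the two.
Al > P: both are in period 3; the period trend gives Al the larger value.
Ba > Al: both effects reinforce here, so Ba is clearly the larger of the two.
Tabulated atomic radius (pm): F 64, Al 126, P 111, Ba 196.
The largest covalent radius among these belongs to Ba.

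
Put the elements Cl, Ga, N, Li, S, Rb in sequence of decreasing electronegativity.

Cl > N > S > Ga > Li > Rb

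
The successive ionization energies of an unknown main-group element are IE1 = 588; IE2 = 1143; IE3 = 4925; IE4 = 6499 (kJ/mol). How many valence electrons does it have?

Look for the largest jump between consecutive ionization energies: IE3/IE2 ≈ 4.3, far larger than any earlier ratio.
That jump marks the point where a core electron is being removed. So the atom has 2 valence electrons.

2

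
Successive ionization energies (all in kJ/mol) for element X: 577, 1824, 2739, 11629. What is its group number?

Look for the largest jump between consecutive ionization energies: IE4/IE3 ≈ 4.2, far larger than any earlier ratio.
That jump marks the point where a core electron is being removed. So the atom has 3 valence electrons.
A main-group element with 3 valence electrons is in group 13.

Group 13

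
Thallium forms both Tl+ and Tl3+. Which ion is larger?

Both ions have Z = 81 protons, but Tl3+ has lost more electrons, so its remaining electrons feel a larger effective nuclear charge per electron and are pulled in more tightly.
Higher positive charge → smaller ion, so Tl+ > Tl3+.

Tl+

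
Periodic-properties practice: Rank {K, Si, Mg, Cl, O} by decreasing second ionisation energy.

O, K, Cl, Si, Mg

IE_2 is the cost of taking one more electron from the +1 cation: K⁺ is the bare [Ar] core; Si⁺ still has 3 valence electrons; Mg⁺ still has 1 valence electron; Cl⁺ still has 6 valence electrons; O⁺ still has 5 valence electrons.
Usually core removal costs more than valence removal, but here the competition is close: a tightly held n=2 valence electron can cost more to remove than an n=3 core electron, so the actual values have to decide it.
Valence configurations: Si⁺ [Ne]3s²3p¹, Mg⁺ [Ne]3s¹, Cl⁺ [Ne]3s²3p⁴, O⁺ [He]2s²2p³.
Approximate IE_2 values (kJ/mol): K 3052, Si 1577, Mg 1451, Cl 2298, O 3388.
Putting it together, IE_2: Mg < Si < Cl < K < O.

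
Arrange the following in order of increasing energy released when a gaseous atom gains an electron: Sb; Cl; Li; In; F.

Li is in period 2, group 1; F is in period 2, group 17; Cl is in period 3, group 17; In is in period 5, group 13; Sb is in period 5, group 15.
Atoms with high Z_eff and room in the valence shell (especially the halogens) have the most exothermic electron affinities.
These span different periods and groups, so the two trends combine.
Li > In: period and group pull opposite ways; the down-group shift dominates (60 vs 29 kJ/mol).
Sb > Li: the two effects oppose for this pair; the across-period effect wins (103 vs 60 kJ/mol).
F > Sb: relative to Sb, both the across-period and down-group shifts push F's electron affinity up.
Cl > F: this pair runs against the simple trend — see the exception note.
Note the exception: Cl has a higher electron affinity than F, contrary to the simple trend — F's small 2p subshell makes the incoming electron feel strong e⁻–e⁻ repulsion, so Cl actually releases more energy on gaining an electron.
Approximate values (kJ/mol): Li 60, F 328, Cl 349, In 29, Sb 103.
So from lowest to highest: In < Li < Sb < F < Cl.

In < Li < Sb < F < Cl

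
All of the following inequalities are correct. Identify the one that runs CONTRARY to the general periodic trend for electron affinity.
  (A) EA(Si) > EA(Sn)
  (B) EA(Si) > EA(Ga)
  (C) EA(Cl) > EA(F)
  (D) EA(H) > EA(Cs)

(C)

The general trend: electron affinity increases across a period and decreases down a group.
(A) Si (period 3, group 14) vs Sn (period 5, group 14): the stated order agrees with the simple trend.
(B) Si (period 3, group 14) vs Ga (period 4, group 13): the stated order agrees with the simple trend.
(C) Cl (period 3, group 17) vs F (period 2, group 17): the stated order contradicts the simple trend.
(D) H (period 1, group 1) vs Cs (period 6, group 1): the stated order agrees with the simple trend.
The exception is (C): F's small 2p subshell makes the incoming electron feel strong e⁻–e⁻ repulsion, so Cl actually releases more energy on gaining an electron.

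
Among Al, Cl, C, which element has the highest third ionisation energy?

After 2 electrons have been removed, what remains? Al²⁺ still has 1 valence electron; Cl²⁺ still has 5 valence electrons; C²⁺ still has 2 valence electrons.
All are still removing valence electrons, so compare the +2 ions as you would atoms: IE_3 generally rises across a period (higher Z_eff) and falls down a group (larger shell), subject to the usual subshell exceptions.
Valence configurations: Al²⁺ [Ne]3s¹, Cl²⁺ [Ne]3s²3p³, C²⁺ [He]2s².
Approximate IE_3 values (kJ/mol): Al 2745, Cl 3822, C 4620.
Overall IE_3 order: Al < Cl < C.

C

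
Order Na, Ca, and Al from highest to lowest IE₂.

The second ionization energy removes an electron from the +1 ion. For each element: Na⁺ is the bare [Ne] core; Ca⁺ still has 1 valence electron; Al⁺ still has 2 valence electrons.
Core electrons are held far more tightly than valence electrons, so Na tops the IE_2 order.
Valence configurations: Ca⁺ [Ar]4s¹, Al⁺ [Ne]3s².
Tabulated IE_2 (kJ/mol): Na 4562, Ca 1145, Al 1817.
Overall IE_2 order: Ca < Al < Na.

Na > Al > Ca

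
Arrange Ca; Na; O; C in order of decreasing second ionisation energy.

Na > O > C > Ca

Consider each +1 ion: Ca⁺ still has 1 valence electron; Na⁺ is the bare [Ne] core; O⁺ still has 5 valence electrons; C⁺ still has 3 valence electrons.
Breaking into a closed-shell core is much more expensive than removing a leftover valence electron — Na has the largest IE_2 here.
Valence configurations: Ca⁺ [Ar]4s¹, O⁺ [He]2s²2p³, C⁺ [He]2s²2p¹.
Approximate IE_2 values (kJ/mol): Ca 1145, Na 4562, O 3388, C 2353.
Putting it together, IE_2: Ca < C < O < Na.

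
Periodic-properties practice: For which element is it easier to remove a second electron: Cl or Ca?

Ca

After 1 electron has been removed, what remains? Cl⁺ still has 6 valence electrons; Ca⁺ still has 1 valence electron.
All are still removing valence electrons, so compare the +1 ions as you would atoms: IE_2 generally rises across a period (higher Z_eff) and falls down a group (larger shell), subject to the usual subshell exceptions.
Valence configurations: Cl⁺ [Ne]3s²3p⁴, Ca⁺ [Ar]4s¹.
The numbers (kJ/mol): Cl 2298, Ca 1145.
Putting it together, IE_2: Ca < Cl.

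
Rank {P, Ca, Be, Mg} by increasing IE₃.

P, Ca, Mg, Be

After 2 electrons have been removed, what remains? P²⁺ still has 3 valence electrons; Ca²⁺ is the bare [Ar] core; Be²⁺ is the bare [He] core; Mg²⁺ is the bare [Ne] core.
Pulling an electron out of a noble-gas core costs far more than removing a remaining valence electron, so Ca, Mg and Be sit at the high end of IE_3.
Tabulated IE_3 (kJ/mol): P 2914, Ca 4912, Be 14849, Mg 7733.
Putting it together, IE_3: P < Ca < Mg < Be.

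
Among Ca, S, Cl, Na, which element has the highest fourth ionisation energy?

After 3 electrons have been removed, what remains? Ca³⁺ is already 1 electron into the core; S³⁺ still has 3 valence electrons; Cl³⁺ still has 4 valence electrons; Na³⁺ is already 2 electrons into the core.
Breaking into a closed-shell core is much more expensive than removing a leftover valence electron — Ca and Na have the largest IE_4 here.
Valence configurations: S³⁺ [Ne]3s²3p¹, Cl³⁺ [Ne]3s²3p².
Tabulated IE_4 (kJ/mol): Ca 6491, S 4556, Cl 5159, Na 9543.
Hence IE_4: S < Cl < Ca < Na.

Na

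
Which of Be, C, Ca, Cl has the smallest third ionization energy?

Cl

Consider each +2 ion: Be²⁺ is the bare [He] core; C²⁺ still has 2 valence electrons; Ca²⁺ is the bare [Ar] core; Cl²⁺ still has 5 valence electrons.
Pulling an electron out of a noble-gas core costs far more than removing a remaining valence electron, so Ca and Be sit at the high end of IE_3.
Valence configurations: C²⁺ [He]2s², Cl²⁺ [Ne]3s²3p³.
The numbers (kJ/mol): Be 14849, C 4620, Ca 4912, Cl 3822.
Hence IE_3: Cl < C < Ca < Be.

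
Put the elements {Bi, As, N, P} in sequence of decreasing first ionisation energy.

N > P > As > Bi

N is in period 2, group 15; P is in period 3, group 15; As is in period 4, group 15; Bi is in period 6, group 15.
IE₁ increases left→right with effective nuclear charge and decreases top→bottom as the valence shell moves farther out.
All are in group 15, so first ionization energy increases up the group.
So from highest to lowest: N > P > As > Bi.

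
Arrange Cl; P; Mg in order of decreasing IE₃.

Mg > Cl > P

IE_3 is the cost of taking one more electron from the +2 cation: Cl²⁺ still has 5 valence electrons; P²⁺ still has 3 valence electrons; Mg²⁺ is the bare [Ne] core.
Pulling an electron out of a noble-gas core costs far more than removing a remaining valence electron, so Mg sits at the high end of IE_3.
Valence configurations: Cl²⁺ [Ne]3s²3p³, P²⁺ [Ne]3s²3p¹.
The numbers (kJ/mol): Cl 3822, P 2914, Mg 7733.
Hence IE_3: P < Cl < Mg.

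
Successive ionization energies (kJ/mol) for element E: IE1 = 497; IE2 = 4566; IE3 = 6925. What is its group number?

Group 1

Look for the largest jump between consecutive ionization energies: IE2/IE1 ≈ 9.2, far larger than any earlier ratio.
That jump marks the point where a core electron is being removed. So the atom has 1 valence electron.
A main-group element with 1 valence electron is in group 1.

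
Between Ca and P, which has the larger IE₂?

P

After 1 electron has been removed, what remains? Ca⁺ still has 1 valence electron; P⁺ still has 4 valence electrons.
All are still removing valence electrons, so compare the +1 ions as you would atoms: IE_2 generally rises across a period (higher Z_eff) and falls down a group (larger shell), subject to the usual subshell exceptions.
Valence configurations: Ca⁺ [Ar]4s¹, P⁺ [Ne]3s²3p².
The numbers (kJ/mol): Ca 1145, P 1907.
Putting it together, IE_2: Ca < P.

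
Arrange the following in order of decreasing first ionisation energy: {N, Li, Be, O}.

Li is in period 2, group 1; Be is in period 2, group 2; N is in period 2, group 15; O is in period 2, group 16.
IE₁ increases left→right with effective nuclear charge and decreases top→bottom as the valence shell moves farther out.
All lie in period 2; the across-period trend (first ionization energy increases left to right) applies, with the exception below.
Note the exception: N has a higher first ionization energy than O, contrary to the simple trend — pairing an electron in O's 2p⁴ costs repulsion energy, so O ionizes more easily than half-filled N (2p³).
Tabulated first ionization energy (kJ/mol): Li 520, Be 900, N 1402, O 1314.
So from highest to lowest: N > O > Be > Li.

N > O > Be > Li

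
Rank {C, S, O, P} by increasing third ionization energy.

Consider each +2 ion: C²⁺ still has 2 valence electrons; S²⁺ still has 4 valence electrons; O²⁺ still has 4 valence electrons; P²⁺ still has 3 valence electrons.
All are still removing valence electrons, so compare the +2 ions as you would atoms: IE_3 generally rises across a period (higher Z_eff) and falls down a group (larger shell), subject to the usual subshell exceptions.
Valence configurations: C²⁺ [He]2s², S²⁺ [Ne]3s²3p², O²⁺ [He]2s²2p², P²⁺ [Ne]3s²3p¹.
The numbers (kJ/mol): C 4620, S 3357, O 5300, P 2914.
So the third ionization energies run P < S < C < O.

P < S < C < O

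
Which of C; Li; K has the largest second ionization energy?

Li

After 1 electron has been removed, what remains? C⁺ still has 3 valence electrons; Li⁺ is the bare [He] core; K⁺ is the bare [Ar] core.
Breaking into a closed-shell core is much more expensive than removing a leftover valence electron — K and Li have the largest IE_2 here.
The numbers (kJ/mol): C 2353, Li 7298, K 3052.
Putting it together, IE_2: C < K < Li.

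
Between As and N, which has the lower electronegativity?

As

N is in period 2, group 15; As is in period 4, group 15.
Smaller atoms with higher effective nuclear charge are more electronegative.
All are in group 15, so electronegativity increases up the group.
So As has the lower electronegativity (As < N).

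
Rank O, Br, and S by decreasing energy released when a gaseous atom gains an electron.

Br, S, O

O is in period 2, group 16; S is in period 3, group 16; Br is in period 4, group 17.
Adding an electron releases more energy for atoms nearer the top right (short of the noble gases).
Here both period and group differ, so the two effects have to be weighed against each other.
S > O: this pair runs against the simple trend — see the exception note.
Br > S: period and group pull opposite ways; the across-period shift dominates (325 vs 200 kJ/mol).
Note the exception: S has a higher electron affinity than O, contrary to the simple trend — the compact 2p subshell of O repels the added electron more than S's larger 3p does.
Approximate values (kJ/mol): O 141, S 200, Br 325.
So from highest to lowest: Br > S > O.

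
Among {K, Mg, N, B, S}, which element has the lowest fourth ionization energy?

Consider each +3 ion: K³⁺ is already 2 electrons into the core; Mg³⁺ is already 1 electron into the core; N³⁺ still has 2 valence electrons; B³⁺ is the bare [He] core; S³⁺ still has 3 valence electrons.
Usually core removal costs more than valence removal, but here the competition is close: a tightly held n=2 valence electron can cost more to remove than an n=3 core electron, so the actual values have to decide it.
Valence configurations: N³⁺ [He]2s², S³⁺ [Ne]3s²3p¹.
The numbers (kJ/mol): K 5877, Mg 10543, N 7475, B 25026, S 4556.
Putting it together, IE_4: S < K < N < Mg < B.

S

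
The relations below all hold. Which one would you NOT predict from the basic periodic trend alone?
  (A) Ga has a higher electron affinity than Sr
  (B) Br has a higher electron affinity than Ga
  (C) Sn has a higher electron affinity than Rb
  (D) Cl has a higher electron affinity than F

(D)

The general trend: electron affinity increases across a period and decreases down a group.
(A) Ga (period 4, group 13) vs Sr (period 5, group 2): the stated order agrees with the simple trend.
(B) Br (period 4, group 17) vs Ga (period 4, group 13): the stated order agrees with the simple trend.
(C) Sn (period 5, group 14) vs Rb (period 5, group 1): the stated order agrees with the simple trend.
(D) Cl (period 3, group 17) vs F (period 2, group 17): the stated order contradicts the simple trend.
The exception is (D): F's small 2p subshell makes the incoming electron feel strong e⁻–e⁻ repulsion, so Cl actually releases more energy on gaining an electron.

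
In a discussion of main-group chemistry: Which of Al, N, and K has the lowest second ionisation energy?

After 1 electron has been removed, what remains? Al⁺ still has 2 valence electrons; N⁺ still has 4 valence electrons; K⁺ is the bare [Ar] core.
Breaking into a closed-shell core is much more expensive than removing a leftover valence electron — K has the largest IE_2 here.
Valence configurations: Al⁺ [Ne]3s², N⁺ [He]2s²2p².
Tabulated IE_2 (kJ/mol): Al 1817, N 2856, K 3052.
Hence IE_2: Al < N < K.

Al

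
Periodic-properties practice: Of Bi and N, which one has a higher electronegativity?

N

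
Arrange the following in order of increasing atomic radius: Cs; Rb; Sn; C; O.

Across a period the added protons contract the valence shell; down a group each new principal shell makes the atom larger.
These span different periods and groups, so the two trends combine.
C > O: both are in period 2; the period trend gives C the larger value.
Sn > C: Sn sits below C in group 14, so the down-group effect alone puts Sn larger.
Rb > Sn: Rb lies to the left of Sn in period 5, so the across-period effect alone puts Rb larger.
Cs > Rb: they share group 1; the group trend gives Cs the larger value.
Tabulated atomic radius (pm): C 75, O 63, Rb 210, Sn 140, Cs 232.
So from smallest to largest: O < C < Sn < Rb < Cs.

O < C < Sn < Rb < Cs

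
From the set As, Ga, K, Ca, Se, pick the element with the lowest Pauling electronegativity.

K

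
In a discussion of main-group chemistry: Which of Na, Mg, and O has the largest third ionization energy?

Mg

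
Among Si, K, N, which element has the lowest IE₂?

Si

The second ionization energy removes an electron from the +1 ion. For each element: Si⁺ still has 3 valence electrons; K⁺ is the bare [Ar] core; N⁺ still has 4 valence electrons.
Pulling an electron out of a noble-gas core costs far more than removing a remaining valence electron, so K sits at the high end of IE_2.
Valence configurations: Si⁺ [Ne]3s²3p¹, N⁺ [He]2s²2p².
The numbers (kJ/mol): Si 1577, K 3052, N 2856.
Putting it together, IE_2: Si < N < K.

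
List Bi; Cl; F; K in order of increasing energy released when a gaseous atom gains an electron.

K < Bi < F < Cl

Adding an electron releases more energy for atoms nearer the top right (short of the noble gases).
These span different periods and groups, so the two trends combine.
Bi > K: period and group pull opposite ways; the across-period shift dominates (91 vs 48 kJ/mol).
F > Bi: both effects reinforce here, so F is clearly the higher of the two.
Cl > F: this pair runs against the simple trend — see the exception note.
Note the exception: Cl has a higher electron affinity than F, contrary to the simple trend — F's small 2p subshell makes the incoming electron feel strong e⁻–e⁻ repulsion, so Cl actually releases more energy on gaining an electron.
Tabulated electron affinity (kJ/mol): F 328, Cl 349, K 48, Bi 91.
So from lowest to highest: K < Bi < F < Cl.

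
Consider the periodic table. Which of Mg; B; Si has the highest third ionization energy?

Mg

The third ionization energy removes an electron from the +2 ion. For each element: Mg²⁺ is the bare [Ne] core; B²⁺ still has 1 valence electron; Si²⁺ still has 2 valence electrons.
Pulling an electron out of a noble-gas core costs far more than removing a remaining valence electron, so Mg sits at the high end of IE_3.
Valence configurations: B²⁺ [He]2s¹, Si²⁺ [Ne]3s².
The numbers (kJ/mol): Mg 7733, B 3660, Si 3232.
Hence IE_3: Si < B < Mg.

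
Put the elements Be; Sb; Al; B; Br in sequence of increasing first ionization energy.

Al < B < Sb < Be < Br

Be is in period 2, group 2; B is in period 2, group 13; Al is in period 3, group 13; Br is in period 4, group 17; Sb is in period 5, group 15.
IE₁ increases left→right with effective nuclear charge and decreases top→bottom as the valence shell moves farther out.
These span different periods and groups, so the two trends combine.
B > Al: they share group 13; the group trend gives B the larger value.
Sb > B: the two effects oppose for this pair; the across-period effect wins (831 vs 801 kJ/mol).
Be > Sb: period and group pull opposite ways; the down-group shift dominates (900 vs 831 kJ/mol).
Br > Be: period and group pull opposite ways; the across-period shift dominates (1140 vs 900 kJ/mol).
Note the exception: Be has a higher first ionization energy than B, contrary to the simple trend — removing B's lone 2p electron is easier than breaking Be's filled 2s².
For reference (kJ/mol): Be 900, B 801, Al 578, Br 1140, Sb 831.
So from lowest to highest: Al < B < Sb < Be < Br.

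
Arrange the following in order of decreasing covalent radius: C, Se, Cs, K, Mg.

C is in period 2, group 14; Mg is in period 3, group 2; K is in period 4, group 1; Se is in period 4, group 16; Cs is in period 6, group 1.
Across a period the added protons contract the valence shell; down a group each new principal shell makes the atom larger.
These span different periods and groups, so the two trends combine.
Se > C: the two effects oppose for this pair; the down-group effect wins (116 vs 75 pm).
Mg > Se: the two effects oppose for this pair; the across-period effect wins (139 vs 116 pm).
K > Mg: both effects reinforce here, so K is clearly the larger of the two.
Cs > K: Cs sits below K in group 1, so the down-group effect alone puts Cs larger.
Approximate values (pm): C 75, Mg 139, K 196, Se 116, Cs 232.
So from largest to smallest: Cs > K > Mg > Se > C.

Cs, K, Mg, Se, C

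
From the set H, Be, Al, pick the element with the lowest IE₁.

Al

H is in period 1, group 1; Be is in period 2, group 2; Al is in period 3, group 13.
IE₁ increases left→right with effective nuclear charge and decreases top→bottom as the valence shell moves farther out.
These sit on a diagonal, where the across-period and down-group effects partly cancel.
Be > Al: period and group pull opposite ways; the down-group shift dominates (900 vs 578 kJ/mol).
H > Be: the two effects oppose for this pair; the down-group effect wins (1312 vs 900 kJ/mol).
For reference (kJ/mol): H 1312, Be 900, Al 578.
The lowest IE₁ among these belongs to Al.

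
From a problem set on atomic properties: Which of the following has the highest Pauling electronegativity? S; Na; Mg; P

S

Na is in period 3, group 1; Mg is in period 3, group 2; P is in period 3, group 15; S is in period 3, group 16.
Electronegativity increases across a period and decreases down a group, tracking effective nuclear charge and atomic size.
All lie in period 3, so electronegativity increases left to right.
The highest Pauling electronegativity among these belongs to S.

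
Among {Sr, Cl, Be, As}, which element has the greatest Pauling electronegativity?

Be is in period 2, group 2; Cl is in period 3, group 17; As is in period 4, group 15; Sr is in period 5, group 2.
EN rises left→right (higher Z_eff, smaller atoms) and falls top→bottom (larger, more shielded atoms).
Here both period and group differ, so the two effects have to be weighed against each other.
Be > Sr: Be sits above Sr in group 2, so the down-group effect alone puts Be higher.
As > Be: the two effects oppose for this pair; the across-period effect wins (2.18 vs 1.57).
Cl > As: relative to As, both the across-period and down-group shifts push Cl's electronegativity up.
For reference (Pauling): Be 1.57, Cl 3.16, As 2.18, Sr 0.95.
The greatest Pauling electronegativity among these belongs to Cl.

Cl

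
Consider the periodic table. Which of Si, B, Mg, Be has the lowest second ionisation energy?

The second ionization energy removes an electron from the +1 ion. For each element: Si⁺ still has 3 valence electrons; B⁺ still has 2 valence electrons; Mg⁺ still has 1 valence electron; Be⁺ still has 1 valence electron.
All are still removing valence electrons, so compare the +1 ions as you would atoms: IE_2 generally rises across a period (higher Z_eff) and falls down a group (larger shell), subject to the usual subshell exceptions.
Valence configurations: Si⁺ [Ne]3s²3p¹, B⁺ [He]2s², Mg⁺ [Ne]3s¹, Be⁺ [He]2s¹.
Approximate IE_2 values (kJ/mol): Si 1577, B 2427, Mg 1451, Be 1757.
So the second ionization energies run Mg < Si < Be < B.

Mg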